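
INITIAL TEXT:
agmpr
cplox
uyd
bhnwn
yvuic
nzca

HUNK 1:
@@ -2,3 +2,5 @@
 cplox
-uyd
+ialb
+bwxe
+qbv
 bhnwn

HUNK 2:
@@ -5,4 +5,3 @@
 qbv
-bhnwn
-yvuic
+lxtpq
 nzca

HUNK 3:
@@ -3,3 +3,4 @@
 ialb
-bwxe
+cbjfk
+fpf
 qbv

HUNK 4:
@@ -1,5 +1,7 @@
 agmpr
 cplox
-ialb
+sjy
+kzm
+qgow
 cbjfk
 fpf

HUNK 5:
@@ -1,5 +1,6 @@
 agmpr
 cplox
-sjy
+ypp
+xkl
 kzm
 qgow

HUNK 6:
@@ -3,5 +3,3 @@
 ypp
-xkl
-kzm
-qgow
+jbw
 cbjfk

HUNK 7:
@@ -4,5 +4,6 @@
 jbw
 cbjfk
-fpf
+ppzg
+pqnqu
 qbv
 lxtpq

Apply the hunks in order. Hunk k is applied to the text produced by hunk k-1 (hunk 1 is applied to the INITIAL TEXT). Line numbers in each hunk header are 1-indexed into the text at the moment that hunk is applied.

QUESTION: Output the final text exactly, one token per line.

Answer: agmpr
cplox
ypp
jbw
cbjfk
ppzg
pqnqu
qbv
lxtpq
nzca

Derivation:
Hunk 1: at line 2 remove [uyd] add [ialb,bwxe,qbv] -> 8 lines: agmpr cplox ialb bwxe qbv bhnwn yvuic nzca
Hunk 2: at line 5 remove [bhnwn,yvuic] add [lxtpq] -> 7 lines: agmpr cplox ialb bwxe qbv lxtpq nzca
Hunk 3: at line 3 remove [bwxe] add [cbjfk,fpf] -> 8 lines: agmpr cplox ialb cbjfk fpf qbv lxtpq nzca
Hunk 4: at line 1 remove [ialb] add [sjy,kzm,qgow] -> 10 lines: agmpr cplox sjy kzm qgow cbjfk fpf qbv lxtpq nzca
Hunk 5: at line 1 remove [sjy] add [ypp,xkl] -> 11 lines: agmpr cplox ypp xkl kzm qgow cbjfk fpf qbv lxtpq nzca
Hunk 6: at line 3 remove [xkl,kzm,qgow] add [jbw] -> 9 lines: agmpr cplox ypp jbw cbjfk fpf qbv lxtpq nzca
Hunk 7: at line 4 remove [fpf] add [ppzg,pqnqu] -> 10 lines: agmpr cplox ypp jbw cbjfk ppzg pqnqu qbv lxtpq nzca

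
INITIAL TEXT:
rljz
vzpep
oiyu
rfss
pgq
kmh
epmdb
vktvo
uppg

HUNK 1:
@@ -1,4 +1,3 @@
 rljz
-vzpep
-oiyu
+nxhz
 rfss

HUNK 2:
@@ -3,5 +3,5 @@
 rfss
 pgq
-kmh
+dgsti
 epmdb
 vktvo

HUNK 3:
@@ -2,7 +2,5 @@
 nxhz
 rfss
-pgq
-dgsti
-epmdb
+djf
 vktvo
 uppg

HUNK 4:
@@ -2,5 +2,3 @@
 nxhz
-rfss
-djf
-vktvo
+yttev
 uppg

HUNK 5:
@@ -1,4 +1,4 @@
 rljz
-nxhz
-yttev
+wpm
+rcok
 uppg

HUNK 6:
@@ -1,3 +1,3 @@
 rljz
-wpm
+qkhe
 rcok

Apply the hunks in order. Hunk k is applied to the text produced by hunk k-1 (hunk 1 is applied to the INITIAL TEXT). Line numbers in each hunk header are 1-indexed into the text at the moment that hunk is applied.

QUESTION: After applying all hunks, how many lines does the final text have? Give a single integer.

Hunk 1: at line 1 remove [vzpep,oiyu] add [nxhz] -> 8 lines: rljz nxhz rfss pgq kmh epmdb vktvo uppg
Hunk 2: at line 3 remove [kmh] add [dgsti] -> 8 lines: rljz nxhz rfss pgq dgsti epmdb vktvo uppg
Hunk 3: at line 2 remove [pgq,dgsti,epmdb] add [djf] -> 6 lines: rljz nxhz rfss djf vktvo uppg
Hunk 4: at line 2 remove [rfss,djf,vktvo] add [yttev] -> 4 lines: rljz nxhz yttev uppg
Hunk 5: at line 1 remove [nxhz,yttev] add [wpm,rcok] -> 4 lines: rljz wpm rcok uppg
Hunk 6: at line 1 remove [wpm] add [qkhe] -> 4 lines: rljz qkhe rcok uppg
Final line count: 4

Answer: 4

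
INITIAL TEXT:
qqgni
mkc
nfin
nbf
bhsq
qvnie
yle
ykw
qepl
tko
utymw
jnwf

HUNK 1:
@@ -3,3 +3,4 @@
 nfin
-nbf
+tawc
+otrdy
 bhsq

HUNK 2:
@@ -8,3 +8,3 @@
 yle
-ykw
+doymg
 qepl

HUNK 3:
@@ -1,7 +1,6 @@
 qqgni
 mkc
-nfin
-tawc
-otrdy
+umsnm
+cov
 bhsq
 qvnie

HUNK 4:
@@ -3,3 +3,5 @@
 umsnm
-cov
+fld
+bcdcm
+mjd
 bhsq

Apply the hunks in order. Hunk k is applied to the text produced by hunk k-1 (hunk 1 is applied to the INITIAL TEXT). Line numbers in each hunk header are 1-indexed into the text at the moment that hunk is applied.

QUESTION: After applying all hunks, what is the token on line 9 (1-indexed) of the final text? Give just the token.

Answer: yle

Derivation:
Hunk 1: at line 3 remove [nbf] add [tawc,otrdy] -> 13 lines: qqgni mkc nfin tawc otrdy bhsq qvnie yle ykw qepl tko utymw jnwf
Hunk 2: at line 8 remove [ykw] add [doymg] -> 13 lines: qqgni mkc nfin tawc otrdy bhsq qvnie yle doymg qepl tko utymw jnwf
Hunk 3: at line 1 remove [nfin,tawc,otrdy] add [umsnm,cov] -> 12 lines: qqgni mkc umsnm cov bhsq qvnie yle doymg qepl tko utymw jnwf
Hunk 4: at line 3 remove [cov] add [fld,bcdcm,mjd] -> 14 lines: qqgni mkc umsnm fld bcdcm mjd bhsq qvnie yle doymg qepl tko utymw jnwf
Final line 9: yle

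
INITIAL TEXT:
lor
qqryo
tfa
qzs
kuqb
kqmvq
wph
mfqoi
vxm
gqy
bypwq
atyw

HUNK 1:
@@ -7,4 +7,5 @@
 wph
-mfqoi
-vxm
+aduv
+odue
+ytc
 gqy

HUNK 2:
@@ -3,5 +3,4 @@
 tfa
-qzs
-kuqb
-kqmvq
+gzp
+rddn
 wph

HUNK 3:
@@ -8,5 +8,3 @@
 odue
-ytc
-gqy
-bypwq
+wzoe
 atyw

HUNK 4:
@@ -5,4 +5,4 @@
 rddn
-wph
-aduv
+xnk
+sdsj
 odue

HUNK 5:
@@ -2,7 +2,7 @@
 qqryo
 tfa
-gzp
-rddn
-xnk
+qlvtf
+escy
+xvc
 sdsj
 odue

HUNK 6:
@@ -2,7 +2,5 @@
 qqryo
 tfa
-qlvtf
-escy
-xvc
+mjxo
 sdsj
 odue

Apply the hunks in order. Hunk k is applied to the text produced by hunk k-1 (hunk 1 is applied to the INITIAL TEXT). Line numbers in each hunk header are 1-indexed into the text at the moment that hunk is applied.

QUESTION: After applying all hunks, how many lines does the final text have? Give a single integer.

Hunk 1: at line 7 remove [mfqoi,vxm] add [aduv,odue,ytc] -> 13 lines: lor qqryo tfa qzs kuqb kqmvq wph aduv odue ytc gqy bypwq atyw
Hunk 2: at line 3 remove [qzs,kuqb,kqmvq] add [gzp,rddn] -> 12 lines: lor qqryo tfa gzp rddn wph aduv odue ytc gqy bypwq atyw
Hunk 3: at line 8 remove [ytc,gqy,bypwq] add [wzoe] -> 10 lines: lor qqryo tfa gzp rddn wph aduv odue wzoe atyw
Hunk 4: at line 5 remove [wph,aduv] add [xnk,sdsj] -> 10 lines: lor qqryo tfa gzp rddn xnk sdsj odue wzoe atyw
Hunk 5: at line 2 remove [gzp,rddn,xnk] add [qlvtf,escy,xvc] -> 10 lines: lor qqryo tfa qlvtf escy xvc sdsj odue wzoe atyw
Hunk 6: at line 2 remove [qlvtf,escy,xvc] add [mjxo] -> 8 lines: lor qqryo tfa mjxo sdsj odue wzoe atyw
Final line count: 8

Answer: 8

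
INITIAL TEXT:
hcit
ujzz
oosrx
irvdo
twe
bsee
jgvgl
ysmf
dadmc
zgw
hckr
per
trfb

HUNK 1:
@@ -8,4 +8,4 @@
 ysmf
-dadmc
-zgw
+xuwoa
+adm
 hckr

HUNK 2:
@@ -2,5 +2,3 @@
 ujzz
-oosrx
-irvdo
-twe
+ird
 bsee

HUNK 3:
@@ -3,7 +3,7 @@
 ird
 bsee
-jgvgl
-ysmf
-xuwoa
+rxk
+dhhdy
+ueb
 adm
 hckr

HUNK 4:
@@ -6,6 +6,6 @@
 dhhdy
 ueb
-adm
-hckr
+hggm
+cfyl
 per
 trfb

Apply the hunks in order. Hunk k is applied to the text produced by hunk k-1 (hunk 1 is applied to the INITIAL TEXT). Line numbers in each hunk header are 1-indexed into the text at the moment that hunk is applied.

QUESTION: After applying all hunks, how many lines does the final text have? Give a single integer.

Answer: 11

Derivation:
Hunk 1: at line 8 remove [dadmc,zgw] add [xuwoa,adm] -> 13 lines: hcit ujzz oosrx irvdo twe bsee jgvgl ysmf xuwoa adm hckr per trfb
Hunk 2: at line 2 remove [oosrx,irvdo,twe] add [ird] -> 11 lines: hcit ujzz ird bsee jgvgl ysmf xuwoa adm hckr per trfb
Hunk 3: at line 3 remove [jgvgl,ysmf,xuwoa] add [rxk,dhhdy,ueb] -> 11 lines: hcit ujzz ird bsee rxk dhhdy ueb adm hckr per trfb
Hunk 4: at line 6 remove [adm,hckr] add [hggm,cfyl] -> 11 lines: hcit ujzz ird bsee rxk dhhdy ueb hggm cfyl per trfb
Final line count: 11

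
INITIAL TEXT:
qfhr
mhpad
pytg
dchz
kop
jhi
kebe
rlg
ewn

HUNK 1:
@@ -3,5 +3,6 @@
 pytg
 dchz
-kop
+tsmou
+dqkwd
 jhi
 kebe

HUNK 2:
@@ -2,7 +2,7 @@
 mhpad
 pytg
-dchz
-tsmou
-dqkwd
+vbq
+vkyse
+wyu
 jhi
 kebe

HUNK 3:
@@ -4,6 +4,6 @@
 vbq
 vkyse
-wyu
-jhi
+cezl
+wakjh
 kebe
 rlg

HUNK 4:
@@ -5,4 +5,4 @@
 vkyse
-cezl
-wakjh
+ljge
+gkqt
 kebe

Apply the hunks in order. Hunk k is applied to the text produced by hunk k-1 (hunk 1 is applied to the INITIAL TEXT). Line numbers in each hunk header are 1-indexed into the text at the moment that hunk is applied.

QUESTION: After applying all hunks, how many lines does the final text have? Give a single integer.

Hunk 1: at line 3 remove [kop] add [tsmou,dqkwd] -> 10 lines: qfhr mhpad pytg dchz tsmou dqkwd jhi kebe rlg ewn
Hunk 2: at line 2 remove [dchz,tsmou,dqkwd] add [vbq,vkyse,wyu] -> 10 lines: qfhr mhpad pytg vbq vkyse wyu jhi kebe rlg ewn
Hunk 3: at line 4 remove [wyu,jhi] add [cezl,wakjh] -> 10 lines: qfhr mhpad pytg vbq vkyse cezl wakjh kebe rlg ewn
Hunk 4: at line 5 remove [cezl,wakjh] add [ljge,gkqt] -> 10 lines: qfhr mhpad pytg vbq vkyse ljge gkqt kebe rlg ewn
Final line count: 10

Answer: 10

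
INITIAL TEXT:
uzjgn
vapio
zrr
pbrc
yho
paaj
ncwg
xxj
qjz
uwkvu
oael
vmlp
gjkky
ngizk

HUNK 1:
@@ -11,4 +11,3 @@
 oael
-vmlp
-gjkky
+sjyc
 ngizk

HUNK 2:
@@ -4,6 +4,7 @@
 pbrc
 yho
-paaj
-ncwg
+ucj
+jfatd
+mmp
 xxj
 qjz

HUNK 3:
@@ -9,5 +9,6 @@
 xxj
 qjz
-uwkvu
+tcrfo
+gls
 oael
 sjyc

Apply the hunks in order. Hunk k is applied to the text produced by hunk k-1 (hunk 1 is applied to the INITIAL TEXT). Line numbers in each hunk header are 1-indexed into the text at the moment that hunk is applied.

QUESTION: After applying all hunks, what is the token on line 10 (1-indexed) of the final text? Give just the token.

Hunk 1: at line 11 remove [vmlp,gjkky] add [sjyc] -> 13 lines: uzjgn vapio zrr pbrc yho paaj ncwg xxj qjz uwkvu oael sjyc ngizk
Hunk 2: at line 4 remove [paaj,ncwg] add [ucj,jfatd,mmp] -> 14 lines: uzjgn vapio zrr pbrc yho ucj jfatd mmp xxj qjz uwkvu oael sjyc ngizk
Hunk 3: at line 9 remove [uwkvu] add [tcrfo,gls] -> 15 lines: uzjgn vapio zrr pbrc yho ucj jfatd mmp xxj qjz tcrfo gls oael sjyc ngizk
Final line 10: qjz

Answer: qjz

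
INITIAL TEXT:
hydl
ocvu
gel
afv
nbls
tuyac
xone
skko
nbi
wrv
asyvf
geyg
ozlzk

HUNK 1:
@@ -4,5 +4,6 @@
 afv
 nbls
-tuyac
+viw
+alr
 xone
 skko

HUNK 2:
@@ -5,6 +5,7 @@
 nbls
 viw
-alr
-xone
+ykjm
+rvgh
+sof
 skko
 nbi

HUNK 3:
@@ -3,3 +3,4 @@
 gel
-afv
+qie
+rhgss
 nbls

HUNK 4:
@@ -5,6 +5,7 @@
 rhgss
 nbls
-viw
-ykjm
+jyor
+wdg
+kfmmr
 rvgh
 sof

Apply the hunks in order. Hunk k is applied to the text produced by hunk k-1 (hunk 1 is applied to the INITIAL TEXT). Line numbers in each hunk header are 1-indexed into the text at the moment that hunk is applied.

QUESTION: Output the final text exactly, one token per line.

Hunk 1: at line 4 remove [tuyac] add [viw,alr] -> 14 lines: hydl ocvu gel afv nbls viw alr xone skko nbi wrv asyvf geyg ozlzk
Hunk 2: at line 5 remove [alr,xone] add [ykjm,rvgh,sof] -> 15 lines: hydl ocvu gel afv nbls viw ykjm rvgh sof skko nbi wrv asyvf geyg ozlzk
Hunk 3: at line 3 remove [afv] add [qie,rhgss] -> 16 lines: hydl ocvu gel qie rhgss nbls viw ykjm rvgh sof skko nbi wrv asyvf geyg ozlzk
Hunk 4: at line 5 remove [viw,ykjm] add [jyor,wdg,kfmmr] -> 17 lines: hydl ocvu gel qie rhgss nbls jyor wdg kfmmr rvgh sof skko nbi wrv asyvf geyg ozlzk

Answer: hydl
ocvu
gel
qie
rhgss
nbls
jyor
wdg
kfmmr
rvgh
sof
skko
nbi
wrv
asyvf
geyg
ozlzk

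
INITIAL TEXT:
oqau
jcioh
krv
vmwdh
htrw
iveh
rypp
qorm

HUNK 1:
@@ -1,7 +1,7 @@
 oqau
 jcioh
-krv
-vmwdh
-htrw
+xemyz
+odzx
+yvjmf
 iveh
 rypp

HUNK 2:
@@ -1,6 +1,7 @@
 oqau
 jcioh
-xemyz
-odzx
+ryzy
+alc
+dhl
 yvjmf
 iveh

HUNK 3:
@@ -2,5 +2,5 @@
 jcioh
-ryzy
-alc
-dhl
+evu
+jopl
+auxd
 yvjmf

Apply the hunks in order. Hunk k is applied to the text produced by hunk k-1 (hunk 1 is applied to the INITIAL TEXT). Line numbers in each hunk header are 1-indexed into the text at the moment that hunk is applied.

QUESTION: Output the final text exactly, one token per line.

Answer: oqau
jcioh
evu
jopl
auxd
yvjmf
iveh
rypp
qorm

Derivation:
Hunk 1: at line 1 remove [krv,vmwdh,htrw] add [xemyz,odzx,yvjmf] -> 8 lines: oqau jcioh xemyz odzx yvjmf iveh rypp qorm
Hunk 2: at line 1 remove [xemyz,odzx] add [ryzy,alc,dhl] -> 9 lines: oqau jcioh ryzy alc dhl yvjmf iveh rypp qorm
Hunk 3: at line 2 remove [ryzy,alc,dhl] add [evu,jopl,auxd] -> 9 lines: oqau jcioh evu jopl auxd yvjmf iveh rypp qorm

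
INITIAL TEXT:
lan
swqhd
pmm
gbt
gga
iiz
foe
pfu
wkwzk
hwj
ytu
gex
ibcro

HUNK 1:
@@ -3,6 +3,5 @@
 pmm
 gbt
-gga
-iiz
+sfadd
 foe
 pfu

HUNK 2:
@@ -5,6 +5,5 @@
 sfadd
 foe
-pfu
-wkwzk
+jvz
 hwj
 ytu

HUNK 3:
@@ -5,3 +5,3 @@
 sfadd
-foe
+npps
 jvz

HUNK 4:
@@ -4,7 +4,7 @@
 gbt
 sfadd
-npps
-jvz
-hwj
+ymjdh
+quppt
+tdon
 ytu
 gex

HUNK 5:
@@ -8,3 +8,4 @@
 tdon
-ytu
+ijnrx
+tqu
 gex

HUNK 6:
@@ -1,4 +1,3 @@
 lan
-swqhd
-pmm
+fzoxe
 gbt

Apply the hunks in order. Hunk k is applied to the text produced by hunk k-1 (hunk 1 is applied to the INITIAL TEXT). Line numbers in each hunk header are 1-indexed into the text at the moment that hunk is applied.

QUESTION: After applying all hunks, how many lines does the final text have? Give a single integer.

Hunk 1: at line 3 remove [gga,iiz] add [sfadd] -> 12 lines: lan swqhd pmm gbt sfadd foe pfu wkwzk hwj ytu gex ibcro
Hunk 2: at line 5 remove [pfu,wkwzk] add [jvz] -> 11 lines: lan swqhd pmm gbt sfadd foe jvz hwj ytu gex ibcro
Hunk 3: at line 5 remove [foe] add [npps] -> 11 lines: lan swqhd pmm gbt sfadd npps jvz hwj ytu gex ibcro
Hunk 4: at line 4 remove [npps,jvz,hwj] add [ymjdh,quppt,tdon] -> 11 lines: lan swqhd pmm gbt sfadd ymjdh quppt tdon ytu gex ibcro
Hunk 5: at line 8 remove [ytu] add [ijnrx,tqu] -> 12 lines: lan swqhd pmm gbt sfadd ymjdh quppt tdon ijnrx tqu gex ibcro
Hunk 6: at line 1 remove [swqhd,pmm] add [fzoxe] -> 11 lines: lan fzoxe gbt sfadd ymjdh quppt tdon ijnrx tqu gex ibcro
Final line count: 11

Answer: 11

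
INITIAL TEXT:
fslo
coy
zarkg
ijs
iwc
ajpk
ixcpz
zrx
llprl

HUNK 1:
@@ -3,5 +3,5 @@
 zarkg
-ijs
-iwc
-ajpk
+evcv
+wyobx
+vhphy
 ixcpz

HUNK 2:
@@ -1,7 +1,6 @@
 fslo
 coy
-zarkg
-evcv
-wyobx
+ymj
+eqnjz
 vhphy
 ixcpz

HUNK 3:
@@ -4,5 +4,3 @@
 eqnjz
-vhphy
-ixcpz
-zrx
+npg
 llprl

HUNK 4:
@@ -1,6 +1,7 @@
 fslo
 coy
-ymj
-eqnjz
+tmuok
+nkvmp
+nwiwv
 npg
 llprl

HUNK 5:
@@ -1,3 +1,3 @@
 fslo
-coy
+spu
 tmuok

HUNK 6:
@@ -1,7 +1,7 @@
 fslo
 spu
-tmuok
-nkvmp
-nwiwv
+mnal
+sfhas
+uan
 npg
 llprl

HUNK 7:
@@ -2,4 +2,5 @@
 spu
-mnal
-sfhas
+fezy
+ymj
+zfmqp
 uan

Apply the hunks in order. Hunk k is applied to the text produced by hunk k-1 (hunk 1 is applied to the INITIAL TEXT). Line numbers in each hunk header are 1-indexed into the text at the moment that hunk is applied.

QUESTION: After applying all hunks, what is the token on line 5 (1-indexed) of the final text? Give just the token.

Hunk 1: at line 3 remove [ijs,iwc,ajpk] add [evcv,wyobx,vhphy] -> 9 lines: fslo coy zarkg evcv wyobx vhphy ixcpz zrx llprl
Hunk 2: at line 1 remove [zarkg,evcv,wyobx] add [ymj,eqnjz] -> 8 lines: fslo coy ymj eqnjz vhphy ixcpz zrx llprl
Hunk 3: at line 4 remove [vhphy,ixcpz,zrx] add [npg] -> 6 lines: fslo coy ymj eqnjz npg llprl
Hunk 4: at line 1 remove [ymj,eqnjz] add [tmuok,nkvmp,nwiwv] -> 7 lines: fslo coy tmuok nkvmp nwiwv npg llprl
Hunk 5: at line 1 remove [coy] add [spu] -> 7 lines: fslo spu tmuok nkvmp nwiwv npg llprl
Hunk 6: at line 1 remove [tmuok,nkvmp,nwiwv] add [mnal,sfhas,uan] -> 7 lines: fslo spu mnal sfhas uan npg llprl
Hunk 7: at line 2 remove [mnal,sfhas] add [fezy,ymj,zfmqp] -> 8 lines: fslo spu fezy ymj zfmqp uan npg llprl
Final line 5: zfmqp

Answer: zfmqp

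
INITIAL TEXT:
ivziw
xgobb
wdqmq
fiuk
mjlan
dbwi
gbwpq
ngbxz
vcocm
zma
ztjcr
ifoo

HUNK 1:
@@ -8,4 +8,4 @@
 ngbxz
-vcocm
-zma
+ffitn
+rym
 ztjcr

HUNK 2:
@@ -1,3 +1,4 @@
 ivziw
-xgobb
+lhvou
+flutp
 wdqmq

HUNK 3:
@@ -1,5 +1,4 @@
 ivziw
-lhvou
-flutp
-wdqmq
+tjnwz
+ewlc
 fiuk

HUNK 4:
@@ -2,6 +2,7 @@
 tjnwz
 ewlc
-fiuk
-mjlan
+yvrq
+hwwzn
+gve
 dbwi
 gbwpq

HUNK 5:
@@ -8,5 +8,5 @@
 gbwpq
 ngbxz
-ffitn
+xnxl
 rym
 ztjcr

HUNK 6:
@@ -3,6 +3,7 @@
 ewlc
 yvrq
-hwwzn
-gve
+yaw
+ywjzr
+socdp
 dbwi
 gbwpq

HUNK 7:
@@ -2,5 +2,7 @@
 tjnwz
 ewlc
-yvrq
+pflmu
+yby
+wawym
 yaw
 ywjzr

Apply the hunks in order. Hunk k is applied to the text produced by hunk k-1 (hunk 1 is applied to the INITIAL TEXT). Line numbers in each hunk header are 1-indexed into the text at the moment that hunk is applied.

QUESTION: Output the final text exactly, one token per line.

Answer: ivziw
tjnwz
ewlc
pflmu
yby
wawym
yaw
ywjzr
socdp
dbwi
gbwpq
ngbxz
xnxl
rym
ztjcr
ifoo

Derivation:
Hunk 1: at line 8 remove [vcocm,zma] add [ffitn,rym] -> 12 lines: ivziw xgobb wdqmq fiuk mjlan dbwi gbwpq ngbxz ffitn rym ztjcr ifoo
Hunk 2: at line 1 remove [xgobb] add [lhvou,flutp] -> 13 lines: ivziw lhvou flutp wdqmq fiuk mjlan dbwi gbwpq ngbxz ffitn rym ztjcr ifoo
Hunk 3: at line 1 remove [lhvou,flutp,wdqmq] add [tjnwz,ewlc] -> 12 lines: ivziw tjnwz ewlc fiuk mjlan dbwi gbwpq ngbxz ffitn rym ztjcr ifoo
Hunk 4: at line 2 remove [fiuk,mjlan] add [yvrq,hwwzn,gve] -> 13 lines: ivziw tjnwz ewlc yvrq hwwzn gve dbwi gbwpq ngbxz ffitn rym ztjcr ifoo
Hunk 5: at line 8 remove [ffitn] add [xnxl] -> 13 lines: ivziw tjnwz ewlc yvrq hwwzn gve dbwi gbwpq ngbxz xnxl rym ztjcr ifoo
Hunk 6: at line 3 remove [hwwzn,gve] add [yaw,ywjzr,socdp] -> 14 lines: ivziw tjnwz ewlc yvrq yaw ywjzr socdp dbwi gbwpq ngbxz xnxl rym ztjcr ifoo
Hunk 7: at line 2 remove [yvrq] add [pflmu,yby,wawym] -> 16 lines: ivziw tjnwz ewlc pflmu yby wawym yaw ywjzr socdp dbwi gbwpq ngbxz xnxl rym ztjcr ifoo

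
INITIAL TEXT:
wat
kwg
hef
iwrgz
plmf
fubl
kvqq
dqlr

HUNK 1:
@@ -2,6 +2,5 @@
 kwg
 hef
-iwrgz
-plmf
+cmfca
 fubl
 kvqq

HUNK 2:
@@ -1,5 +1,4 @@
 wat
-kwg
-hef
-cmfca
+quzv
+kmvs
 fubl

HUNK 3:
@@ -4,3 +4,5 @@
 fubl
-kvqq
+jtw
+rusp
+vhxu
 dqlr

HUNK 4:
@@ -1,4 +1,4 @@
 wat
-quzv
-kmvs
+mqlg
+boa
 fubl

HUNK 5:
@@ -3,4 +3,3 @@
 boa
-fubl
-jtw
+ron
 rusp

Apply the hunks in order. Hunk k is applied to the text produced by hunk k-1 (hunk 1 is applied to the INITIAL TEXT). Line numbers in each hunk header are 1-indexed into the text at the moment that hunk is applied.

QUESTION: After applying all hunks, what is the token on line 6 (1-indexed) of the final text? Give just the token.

Hunk 1: at line 2 remove [iwrgz,plmf] add [cmfca] -> 7 lines: wat kwg hef cmfca fubl kvqq dqlr
Hunk 2: at line 1 remove [kwg,hef,cmfca] add [quzv,kmvs] -> 6 lines: wat quzv kmvs fubl kvqq dqlr
Hunk 3: at line 4 remove [kvqq] add [jtw,rusp,vhxu] -> 8 lines: wat quzv kmvs fubl jtw rusp vhxu dqlr
Hunk 4: at line 1 remove [quzv,kmvs] add [mqlg,boa] -> 8 lines: wat mqlg boa fubl jtw rusp vhxu dqlr
Hunk 5: at line 3 remove [fubl,jtw] add [ron] -> 7 lines: wat mqlg boa ron rusp vhxu dqlr
Final line 6: vhxu

Answer: vhxu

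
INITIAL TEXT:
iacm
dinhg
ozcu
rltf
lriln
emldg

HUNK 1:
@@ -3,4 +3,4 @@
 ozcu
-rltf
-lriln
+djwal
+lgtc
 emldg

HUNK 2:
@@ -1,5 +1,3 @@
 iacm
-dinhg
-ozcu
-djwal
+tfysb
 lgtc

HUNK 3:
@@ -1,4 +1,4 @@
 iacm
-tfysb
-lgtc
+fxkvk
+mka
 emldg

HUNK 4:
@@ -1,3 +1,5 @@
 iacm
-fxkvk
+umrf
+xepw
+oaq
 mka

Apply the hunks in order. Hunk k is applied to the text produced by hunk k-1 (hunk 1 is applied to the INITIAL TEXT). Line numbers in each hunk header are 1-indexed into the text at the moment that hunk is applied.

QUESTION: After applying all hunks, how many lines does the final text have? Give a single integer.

Answer: 6

Derivation:
Hunk 1: at line 3 remove [rltf,lriln] add [djwal,lgtc] -> 6 lines: iacm dinhg ozcu djwal lgtc emldg
Hunk 2: at line 1 remove [dinhg,ozcu,djwal] add [tfysb] -> 4 lines: iacm tfysb lgtc emldg
Hunk 3: at line 1 remove [tfysb,lgtc] add [fxkvk,mka] -> 4 lines: iacm fxkvk mka emldg
Hunk 4: at line 1 remove [fxkvk] add [umrf,xepw,oaq] -> 6 lines: iacm umrf xepw oaq mka emldg
Final line count: 6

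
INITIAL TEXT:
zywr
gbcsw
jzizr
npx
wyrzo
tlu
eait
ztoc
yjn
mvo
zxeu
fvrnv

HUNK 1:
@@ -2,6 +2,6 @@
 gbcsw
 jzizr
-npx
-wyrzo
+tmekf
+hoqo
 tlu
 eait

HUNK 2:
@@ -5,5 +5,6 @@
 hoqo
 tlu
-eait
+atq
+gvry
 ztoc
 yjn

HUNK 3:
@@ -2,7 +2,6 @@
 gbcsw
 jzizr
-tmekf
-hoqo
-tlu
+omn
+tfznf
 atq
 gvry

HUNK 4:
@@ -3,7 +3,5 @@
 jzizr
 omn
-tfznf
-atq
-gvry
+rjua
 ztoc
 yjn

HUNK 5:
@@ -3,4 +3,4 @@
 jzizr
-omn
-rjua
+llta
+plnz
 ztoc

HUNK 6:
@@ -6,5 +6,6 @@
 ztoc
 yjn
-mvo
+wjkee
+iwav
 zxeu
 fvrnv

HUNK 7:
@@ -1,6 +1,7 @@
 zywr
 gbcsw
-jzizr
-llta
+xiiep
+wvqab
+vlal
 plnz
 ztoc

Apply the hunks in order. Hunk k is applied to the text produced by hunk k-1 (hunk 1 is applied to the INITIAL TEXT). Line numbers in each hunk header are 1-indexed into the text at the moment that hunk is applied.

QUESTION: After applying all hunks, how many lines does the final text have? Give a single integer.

Answer: 12

Derivation:
Hunk 1: at line 2 remove [npx,wyrzo] add [tmekf,hoqo] -> 12 lines: zywr gbcsw jzizr tmekf hoqo tlu eait ztoc yjn mvo zxeu fvrnv
Hunk 2: at line 5 remove [eait] add [atq,gvry] -> 13 lines: zywr gbcsw jzizr tmekf hoqo tlu atq gvry ztoc yjn mvo zxeu fvrnv
Hunk 3: at line 2 remove [tmekf,hoqo,tlu] add [omn,tfznf] -> 12 lines: zywr gbcsw jzizr omn tfznf atq gvry ztoc yjn mvo zxeu fvrnv
Hunk 4: at line 3 remove [tfznf,atq,gvry] add [rjua] -> 10 lines: zywr gbcsw jzizr omn rjua ztoc yjn mvo zxeu fvrnv
Hunk 5: at line 3 remove [omn,rjua] add [llta,plnz] -> 10 lines: zywr gbcsw jzizr llta plnz ztoc yjn mvo zxeu fvrnv
Hunk 6: at line 6 remove [mvo] add [wjkee,iwav] -> 11 lines: zywr gbcsw jzizr llta plnz ztoc yjn wjkee iwav zxeu fvrnv
Hunk 7: at line 1 remove [jzizr,llta] add [xiiep,wvqab,vlal] -> 12 lines: zywr gbcsw xiiep wvqab vlal plnz ztoc yjn wjkee iwav zxeu fvrnv
Final line count: 12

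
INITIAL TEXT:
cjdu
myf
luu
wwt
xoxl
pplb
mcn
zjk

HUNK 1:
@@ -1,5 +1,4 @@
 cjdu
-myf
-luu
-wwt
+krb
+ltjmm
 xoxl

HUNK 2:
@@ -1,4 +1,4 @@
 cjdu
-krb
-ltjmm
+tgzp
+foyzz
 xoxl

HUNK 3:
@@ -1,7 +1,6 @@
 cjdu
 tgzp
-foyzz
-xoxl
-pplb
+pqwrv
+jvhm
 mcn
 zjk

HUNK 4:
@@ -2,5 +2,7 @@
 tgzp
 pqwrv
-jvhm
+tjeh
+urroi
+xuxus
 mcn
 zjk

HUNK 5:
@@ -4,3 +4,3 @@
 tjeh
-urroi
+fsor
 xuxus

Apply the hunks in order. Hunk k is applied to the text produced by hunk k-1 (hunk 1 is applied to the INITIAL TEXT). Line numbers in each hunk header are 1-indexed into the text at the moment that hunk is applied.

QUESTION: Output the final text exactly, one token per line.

Answer: cjdu
tgzp
pqwrv
tjeh
fsor
xuxus
mcn
zjk

Derivation:
Hunk 1: at line 1 remove [myf,luu,wwt] add [krb,ltjmm] -> 7 lines: cjdu krb ltjmm xoxl pplb mcn zjk
Hunk 2: at line 1 remove [krb,ltjmm] add [tgzp,foyzz] -> 7 lines: cjdu tgzp foyzz xoxl pplb mcn zjk
Hunk 3: at line 1 remove [foyzz,xoxl,pplb] add [pqwrv,jvhm] -> 6 lines: cjdu tgzp pqwrv jvhm mcn zjk
Hunk 4: at line 2 remove [jvhm] add [tjeh,urroi,xuxus] -> 8 lines: cjdu tgzp pqwrv tjeh urroi xuxus mcn zjk
Hunk 5: at line 4 remove [urroi] add [fsor] -> 8 lines: cjdu tgzp pqwrv tjeh fsor xuxus mcn zjk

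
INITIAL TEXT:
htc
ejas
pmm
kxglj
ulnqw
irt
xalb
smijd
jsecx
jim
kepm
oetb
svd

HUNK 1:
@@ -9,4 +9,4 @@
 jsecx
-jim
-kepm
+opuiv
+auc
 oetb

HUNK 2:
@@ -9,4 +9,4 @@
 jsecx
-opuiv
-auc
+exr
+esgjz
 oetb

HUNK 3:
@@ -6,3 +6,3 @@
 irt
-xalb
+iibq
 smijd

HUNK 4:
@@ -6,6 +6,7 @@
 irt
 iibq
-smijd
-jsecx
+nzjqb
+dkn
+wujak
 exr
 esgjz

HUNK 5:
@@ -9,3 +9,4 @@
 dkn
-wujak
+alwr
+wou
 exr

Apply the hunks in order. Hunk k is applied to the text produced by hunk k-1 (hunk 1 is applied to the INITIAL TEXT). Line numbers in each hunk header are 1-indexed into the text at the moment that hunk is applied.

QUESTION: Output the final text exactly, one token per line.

Hunk 1: at line 9 remove [jim,kepm] add [opuiv,auc] -> 13 lines: htc ejas pmm kxglj ulnqw irt xalb smijd jsecx opuiv auc oetb svd
Hunk 2: at line 9 remove [opuiv,auc] add [exr,esgjz] -> 13 lines: htc ejas pmm kxglj ulnqw irt xalb smijd jsecx exr esgjz oetb svd
Hunk 3: at line 6 remove [xalb] add [iibq] -> 13 lines: htc ejas pmm kxglj ulnqw irt iibq smijd jsecx exr esgjz oetb svd
Hunk 4: at line 6 remove [smijd,jsecx] add [nzjqb,dkn,wujak] -> 14 lines: htc ejas pmm kxglj ulnqw irt iibq nzjqb dkn wujak exr esgjz oetb svd
Hunk 5: at line 9 remove [wujak] add [alwr,wou] -> 15 lines: htc ejas pmm kxglj ulnqw irt iibq nzjqb dkn alwr wou exr esgjz oetb svd

Answer: htc
ejas
pmm
kxglj
ulnqw
irt
iibq
nzjqb
dkn
alwr
wou
exr
esgjz
oetb
svd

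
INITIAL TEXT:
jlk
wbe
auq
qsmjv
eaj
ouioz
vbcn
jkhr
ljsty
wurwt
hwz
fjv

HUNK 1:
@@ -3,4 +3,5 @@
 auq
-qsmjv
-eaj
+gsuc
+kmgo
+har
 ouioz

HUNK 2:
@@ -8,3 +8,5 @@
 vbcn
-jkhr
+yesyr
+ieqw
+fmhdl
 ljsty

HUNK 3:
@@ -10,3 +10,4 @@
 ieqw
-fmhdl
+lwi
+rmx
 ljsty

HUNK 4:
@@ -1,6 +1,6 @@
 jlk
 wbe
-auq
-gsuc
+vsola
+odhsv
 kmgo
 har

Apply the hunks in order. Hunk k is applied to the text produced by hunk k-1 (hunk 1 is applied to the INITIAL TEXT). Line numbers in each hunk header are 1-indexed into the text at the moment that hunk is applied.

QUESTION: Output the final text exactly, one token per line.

Answer: jlk
wbe
vsola
odhsv
kmgo
har
ouioz
vbcn
yesyr
ieqw
lwi
rmx
ljsty
wurwt
hwz
fjv

Derivation:
Hunk 1: at line 3 remove [qsmjv,eaj] add [gsuc,kmgo,har] -> 13 lines: jlk wbe auq gsuc kmgo har ouioz vbcn jkhr ljsty wurwt hwz fjv
Hunk 2: at line 8 remove [jkhr] add [yesyr,ieqw,fmhdl] -> 15 lines: jlk wbe auq gsuc kmgo har ouioz vbcn yesyr ieqw fmhdl ljsty wurwt hwz fjv
Hunk 3: at line 10 remove [fmhdl] add [lwi,rmx] -> 16 lines: jlk wbe auq gsuc kmgo har ouioz vbcn yesyr ieqw lwi rmx ljsty wurwt hwz fjv
Hunk 4: at line 1 remove [auq,gsuc] add [vsola,odhsv] -> 16 lines: jlk wbe vsola odhsv kmgo har ouioz vbcn yesyr ieqw lwi rmx ljsty wurwt hwz fjv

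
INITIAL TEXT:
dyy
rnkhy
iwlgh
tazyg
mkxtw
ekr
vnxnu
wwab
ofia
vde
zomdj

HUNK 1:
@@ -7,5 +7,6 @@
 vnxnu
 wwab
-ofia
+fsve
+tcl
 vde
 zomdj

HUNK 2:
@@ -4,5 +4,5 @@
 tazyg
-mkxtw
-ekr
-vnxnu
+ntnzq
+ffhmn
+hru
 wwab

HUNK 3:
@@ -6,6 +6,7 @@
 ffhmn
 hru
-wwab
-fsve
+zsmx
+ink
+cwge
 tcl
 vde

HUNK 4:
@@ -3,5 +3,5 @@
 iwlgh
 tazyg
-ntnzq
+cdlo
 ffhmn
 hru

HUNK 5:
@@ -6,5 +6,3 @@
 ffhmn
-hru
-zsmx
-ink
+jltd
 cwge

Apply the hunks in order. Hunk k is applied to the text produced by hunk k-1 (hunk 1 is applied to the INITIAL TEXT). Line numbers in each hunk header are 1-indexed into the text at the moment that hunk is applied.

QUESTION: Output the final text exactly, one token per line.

Answer: dyy
rnkhy
iwlgh
tazyg
cdlo
ffhmn
jltd
cwge
tcl
vde
zomdj

Derivation:
Hunk 1: at line 7 remove [ofia] add [fsve,tcl] -> 12 lines: dyy rnkhy iwlgh tazyg mkxtw ekr vnxnu wwab fsve tcl vde zomdj
Hunk 2: at line 4 remove [mkxtw,ekr,vnxnu] add [ntnzq,ffhmn,hru] -> 12 lines: dyy rnkhy iwlgh tazyg ntnzq ffhmn hru wwab fsve tcl vde zomdj
Hunk 3: at line 6 remove [wwab,fsve] add [zsmx,ink,cwge] -> 13 lines: dyy rnkhy iwlgh tazyg ntnzq ffhmn hru zsmx ink cwge tcl vde zomdj
Hunk 4: at line 3 remove [ntnzq] add [cdlo] -> 13 lines: dyy rnkhy iwlgh tazyg cdlo ffhmn hru zsmx ink cwge tcl vde zomdj
Hunk 5: at line 6 remove [hru,zsmx,ink] add [jltd] -> 11 lines: dyy rnkhy iwlgh tazyg cdlo ffhmn jltd cwge tcl vde zomdj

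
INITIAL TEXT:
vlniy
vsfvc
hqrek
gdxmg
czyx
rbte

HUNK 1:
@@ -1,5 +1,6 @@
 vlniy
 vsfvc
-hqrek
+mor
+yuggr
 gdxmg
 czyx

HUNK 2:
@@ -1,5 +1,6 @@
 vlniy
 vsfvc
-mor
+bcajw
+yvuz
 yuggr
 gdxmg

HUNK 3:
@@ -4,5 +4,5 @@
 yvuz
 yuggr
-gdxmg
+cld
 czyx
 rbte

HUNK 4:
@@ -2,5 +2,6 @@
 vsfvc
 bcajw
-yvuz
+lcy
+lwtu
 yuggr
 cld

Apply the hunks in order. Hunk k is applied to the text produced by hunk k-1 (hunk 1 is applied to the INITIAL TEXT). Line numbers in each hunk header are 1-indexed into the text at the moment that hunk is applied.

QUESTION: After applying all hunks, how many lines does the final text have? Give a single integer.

Hunk 1: at line 1 remove [hqrek] add [mor,yuggr] -> 7 lines: vlniy vsfvc mor yuggr gdxmg czyx rbte
Hunk 2: at line 1 remove [mor] add [bcajw,yvuz] -> 8 lines: vlniy vsfvc bcajw yvuz yuggr gdxmg czyx rbte
Hunk 3: at line 4 remove [gdxmg] add [cld] -> 8 lines: vlniy vsfvc bcajw yvuz yuggr cld czyx rbte
Hunk 4: at line 2 remove [yvuz] add [lcy,lwtu] -> 9 lines: vlniy vsfvc bcajw lcy lwtu yuggr cld czyx rbte
Final line count: 9

Answer: 9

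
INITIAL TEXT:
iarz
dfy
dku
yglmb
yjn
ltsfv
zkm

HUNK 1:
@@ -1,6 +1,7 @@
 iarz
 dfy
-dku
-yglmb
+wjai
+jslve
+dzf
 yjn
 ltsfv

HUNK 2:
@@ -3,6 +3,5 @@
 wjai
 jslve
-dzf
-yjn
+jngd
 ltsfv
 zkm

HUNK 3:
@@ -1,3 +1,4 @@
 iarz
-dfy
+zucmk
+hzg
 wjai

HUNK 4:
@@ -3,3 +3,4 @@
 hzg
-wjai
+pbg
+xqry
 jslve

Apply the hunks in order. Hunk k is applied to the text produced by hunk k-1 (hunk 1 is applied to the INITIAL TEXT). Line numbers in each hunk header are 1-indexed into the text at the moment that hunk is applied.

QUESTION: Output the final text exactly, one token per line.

Hunk 1: at line 1 remove [dku,yglmb] add [wjai,jslve,dzf] -> 8 lines: iarz dfy wjai jslve dzf yjn ltsfv zkm
Hunk 2: at line 3 remove [dzf,yjn] add [jngd] -> 7 lines: iarz dfy wjai jslve jngd ltsfv zkm
Hunk 3: at line 1 remove [dfy] add [zucmk,hzg] -> 8 lines: iarz zucmk hzg wjai jslve jngd ltsfv zkm
Hunk 4: at line 3 remove [wjai] add [pbg,xqry] -> 9 lines: iarz zucmk hzg pbg xqry jslve jngd ltsfv zkm

Answer: iarz
zucmk
hzg
pbg
xqry
jslve
jngd
ltsfv
zkm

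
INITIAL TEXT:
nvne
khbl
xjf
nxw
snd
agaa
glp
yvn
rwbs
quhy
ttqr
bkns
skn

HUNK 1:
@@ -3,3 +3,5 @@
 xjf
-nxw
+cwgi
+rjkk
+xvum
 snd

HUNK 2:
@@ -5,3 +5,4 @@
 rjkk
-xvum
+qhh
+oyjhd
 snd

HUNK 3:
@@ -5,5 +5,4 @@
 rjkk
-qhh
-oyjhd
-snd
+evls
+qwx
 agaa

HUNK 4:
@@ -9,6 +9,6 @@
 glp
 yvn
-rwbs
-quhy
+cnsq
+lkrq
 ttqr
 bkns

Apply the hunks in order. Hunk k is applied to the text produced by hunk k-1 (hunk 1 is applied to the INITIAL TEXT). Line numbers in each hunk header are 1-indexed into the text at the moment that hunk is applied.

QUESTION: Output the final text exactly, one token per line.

Answer: nvne
khbl
xjf
cwgi
rjkk
evls
qwx
agaa
glp
yvn
cnsq
lkrq
ttqr
bkns
skn

Derivation:
Hunk 1: at line 3 remove [nxw] add [cwgi,rjkk,xvum] -> 15 lines: nvne khbl xjf cwgi rjkk xvum snd agaa glp yvn rwbs quhy ttqr bkns skn
Hunk 2: at line 5 remove [xvum] add [qhh,oyjhd] -> 16 lines: nvne khbl xjf cwgi rjkk qhh oyjhd snd agaa glp yvn rwbs quhy ttqr bkns skn
Hunk 3: at line 5 remove [qhh,oyjhd,snd] add [evls,qwx] -> 15 lines: nvne khbl xjf cwgi rjkk evls qwx agaa glp yvn rwbs quhy ttqr bkns skn
Hunk 4: at line 9 remove [rwbs,quhy] add [cnsq,lkrq] -> 15 lines: nvne khbl xjf cwgi rjkk evls qwx agaa glp yvn cnsq lkrq ttqr bkns skn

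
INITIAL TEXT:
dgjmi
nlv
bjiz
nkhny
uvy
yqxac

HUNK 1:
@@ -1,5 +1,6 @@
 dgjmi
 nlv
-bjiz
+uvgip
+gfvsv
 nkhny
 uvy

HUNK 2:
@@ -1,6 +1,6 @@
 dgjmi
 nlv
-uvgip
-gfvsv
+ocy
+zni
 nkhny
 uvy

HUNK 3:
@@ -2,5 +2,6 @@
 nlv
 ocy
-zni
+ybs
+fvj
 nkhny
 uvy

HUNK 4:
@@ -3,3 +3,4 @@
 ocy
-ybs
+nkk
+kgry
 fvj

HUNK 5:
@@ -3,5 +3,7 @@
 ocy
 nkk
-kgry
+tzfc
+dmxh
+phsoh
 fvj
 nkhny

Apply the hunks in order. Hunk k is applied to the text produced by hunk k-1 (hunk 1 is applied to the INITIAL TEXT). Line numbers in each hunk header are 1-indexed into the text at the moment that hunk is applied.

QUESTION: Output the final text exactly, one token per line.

Hunk 1: at line 1 remove [bjiz] add [uvgip,gfvsv] -> 7 lines: dgjmi nlv uvgip gfvsv nkhny uvy yqxac
Hunk 2: at line 1 remove [uvgip,gfvsv] add [ocy,zni] -> 7 lines: dgjmi nlv ocy zni nkhny uvy yqxac
Hunk 3: at line 2 remove [zni] add [ybs,fvj] -> 8 lines: dgjmi nlv ocy ybs fvj nkhny uvy yqxac
Hunk 4: at line 3 remove [ybs] add [nkk,kgry] -> 9 lines: dgjmi nlv ocy nkk kgry fvj nkhny uvy yqxac
Hunk 5: at line 3 remove [kgry] add [tzfc,dmxh,phsoh] -> 11 lines: dgjmi nlv ocy nkk tzfc dmxh phsoh fvj nkhny uvy yqxac

Answer: dgjmi
nlv
ocy
nkk
tzfc
dmxh
phsoh
fvj
nkhny
uvy
yqxac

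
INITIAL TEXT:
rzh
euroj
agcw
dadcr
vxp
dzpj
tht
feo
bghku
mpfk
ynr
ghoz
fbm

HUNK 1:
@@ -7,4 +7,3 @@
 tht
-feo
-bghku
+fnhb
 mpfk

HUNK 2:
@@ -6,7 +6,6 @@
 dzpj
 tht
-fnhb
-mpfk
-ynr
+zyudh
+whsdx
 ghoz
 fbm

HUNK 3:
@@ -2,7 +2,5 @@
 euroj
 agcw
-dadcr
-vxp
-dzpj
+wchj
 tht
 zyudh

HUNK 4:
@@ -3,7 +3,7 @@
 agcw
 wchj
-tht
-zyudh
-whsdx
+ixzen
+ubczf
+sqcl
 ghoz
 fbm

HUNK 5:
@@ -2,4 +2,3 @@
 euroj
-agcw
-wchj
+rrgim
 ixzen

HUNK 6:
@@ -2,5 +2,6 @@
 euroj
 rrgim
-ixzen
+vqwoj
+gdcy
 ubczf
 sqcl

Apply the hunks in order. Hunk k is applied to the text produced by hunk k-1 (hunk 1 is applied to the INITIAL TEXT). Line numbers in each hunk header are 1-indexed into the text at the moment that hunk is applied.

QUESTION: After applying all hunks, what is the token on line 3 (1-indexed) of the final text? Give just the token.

Answer: rrgim

Derivation:
Hunk 1: at line 7 remove [feo,bghku] add [fnhb] -> 12 lines: rzh euroj agcw dadcr vxp dzpj tht fnhb mpfk ynr ghoz fbm
Hunk 2: at line 6 remove [fnhb,mpfk,ynr] add [zyudh,whsdx] -> 11 lines: rzh euroj agcw dadcr vxp dzpj tht zyudh whsdx ghoz fbm
Hunk 3: at line 2 remove [dadcr,vxp,dzpj] add [wchj] -> 9 lines: rzh euroj agcw wchj tht zyudh whsdx ghoz fbm
Hunk 4: at line 3 remove [tht,zyudh,whsdx] add [ixzen,ubczf,sqcl] -> 9 lines: rzh euroj agcw wchj ixzen ubczf sqcl ghoz fbm
Hunk 5: at line 2 remove [agcw,wchj] add [rrgim] -> 8 lines: rzh euroj rrgim ixzen ubczf sqcl ghoz fbm
Hunk 6: at line 2 remove [ixzen] add [vqwoj,gdcy] -> 9 lines: rzh euroj rrgim vqwoj gdcy ubczf sqcl ghoz fbm
Final line 3: rrgim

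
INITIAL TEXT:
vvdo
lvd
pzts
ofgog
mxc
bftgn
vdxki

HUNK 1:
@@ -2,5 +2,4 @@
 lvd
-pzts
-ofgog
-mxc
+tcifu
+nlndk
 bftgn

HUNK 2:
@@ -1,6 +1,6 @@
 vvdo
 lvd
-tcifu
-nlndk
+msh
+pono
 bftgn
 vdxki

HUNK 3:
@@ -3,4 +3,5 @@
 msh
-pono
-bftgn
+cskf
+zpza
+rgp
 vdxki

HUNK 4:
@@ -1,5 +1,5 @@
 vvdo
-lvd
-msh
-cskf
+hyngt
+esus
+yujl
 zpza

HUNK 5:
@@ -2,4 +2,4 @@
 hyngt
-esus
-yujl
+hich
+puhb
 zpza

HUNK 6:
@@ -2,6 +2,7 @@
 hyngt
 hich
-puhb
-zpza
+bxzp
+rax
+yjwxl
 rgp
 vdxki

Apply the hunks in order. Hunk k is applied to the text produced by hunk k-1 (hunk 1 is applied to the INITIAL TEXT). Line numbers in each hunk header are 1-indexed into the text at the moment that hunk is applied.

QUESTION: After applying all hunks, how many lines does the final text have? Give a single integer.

Hunk 1: at line 2 remove [pzts,ofgog,mxc] add [tcifu,nlndk] -> 6 lines: vvdo lvd tcifu nlndk bftgn vdxki
Hunk 2: at line 1 remove [tcifu,nlndk] add [msh,pono] -> 6 lines: vvdo lvd msh pono bftgn vdxki
Hunk 3: at line 3 remove [pono,bftgn] add [cskf,zpza,rgp] -> 7 lines: vvdo lvd msh cskf zpza rgp vdxki
Hunk 4: at line 1 remove [lvd,msh,cskf] add [hyngt,esus,yujl] -> 7 lines: vvdo hyngt esus yujl zpza rgp vdxki
Hunk 5: at line 2 remove [esus,yujl] add [hich,puhb] -> 7 lines: vvdo hyngt hich puhb zpza rgp vdxki
Hunk 6: at line 2 remove [puhb,zpza] add [bxzp,rax,yjwxl] -> 8 lines: vvdo hyngt hich bxzp rax yjwxl rgp vdxki
Final line count: 8

Answer: 8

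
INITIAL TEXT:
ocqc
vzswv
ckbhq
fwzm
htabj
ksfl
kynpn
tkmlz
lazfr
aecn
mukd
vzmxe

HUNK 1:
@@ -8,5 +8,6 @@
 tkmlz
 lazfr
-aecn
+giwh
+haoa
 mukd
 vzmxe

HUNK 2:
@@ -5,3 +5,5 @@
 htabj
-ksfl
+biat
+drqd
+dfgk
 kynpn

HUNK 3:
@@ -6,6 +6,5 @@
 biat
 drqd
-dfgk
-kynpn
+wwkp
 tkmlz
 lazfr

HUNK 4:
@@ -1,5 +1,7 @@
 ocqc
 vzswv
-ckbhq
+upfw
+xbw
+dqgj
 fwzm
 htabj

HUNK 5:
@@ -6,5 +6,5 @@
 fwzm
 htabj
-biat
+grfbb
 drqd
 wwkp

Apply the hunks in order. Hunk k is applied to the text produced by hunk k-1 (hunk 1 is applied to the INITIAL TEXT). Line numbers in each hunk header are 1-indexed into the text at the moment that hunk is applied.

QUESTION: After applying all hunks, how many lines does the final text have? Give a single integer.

Hunk 1: at line 8 remove [aecn] add [giwh,haoa] -> 13 lines: ocqc vzswv ckbhq fwzm htabj ksfl kynpn tkmlz lazfr giwh haoa mukd vzmxe
Hunk 2: at line 5 remove [ksfl] add [biat,drqd,dfgk] -> 15 lines: ocqc vzswv ckbhq fwzm htabj biat drqd dfgk kynpn tkmlz lazfr giwh haoa mukd vzmxe
Hunk 3: at line 6 remove [dfgk,kynpn] add [wwkp] -> 14 lines: ocqc vzswv ckbhq fwzm htabj biat drqd wwkp tkmlz lazfr giwh haoa mukd vzmxe
Hunk 4: at line 1 remove [ckbhq] add [upfw,xbw,dqgj] -> 16 lines: ocqc vzswv upfw xbw dqgj fwzm htabj biat drqd wwkp tkmlz lazfr giwh haoa mukd vzmxe
Hunk 5: at line 6 remove [biat] add [grfbb] -> 16 lines: ocqc vzswv upfw xbw dqgj fwzm htabj grfbb drqd wwkp tkmlz lazfr giwh haoa mukd vzmxe
Final line count: 16

Answer: 16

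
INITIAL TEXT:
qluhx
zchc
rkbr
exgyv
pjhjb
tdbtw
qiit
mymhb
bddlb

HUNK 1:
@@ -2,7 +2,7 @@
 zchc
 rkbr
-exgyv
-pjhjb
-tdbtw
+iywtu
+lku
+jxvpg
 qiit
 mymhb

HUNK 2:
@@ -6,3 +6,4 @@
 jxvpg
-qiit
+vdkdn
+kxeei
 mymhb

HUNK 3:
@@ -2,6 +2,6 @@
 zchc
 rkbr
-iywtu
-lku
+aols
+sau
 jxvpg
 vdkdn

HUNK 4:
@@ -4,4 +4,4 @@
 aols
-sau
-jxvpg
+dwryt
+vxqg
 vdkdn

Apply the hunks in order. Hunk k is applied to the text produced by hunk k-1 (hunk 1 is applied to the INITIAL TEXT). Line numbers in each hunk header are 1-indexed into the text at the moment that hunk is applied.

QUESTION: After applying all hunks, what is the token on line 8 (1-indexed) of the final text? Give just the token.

Hunk 1: at line 2 remove [exgyv,pjhjb,tdbtw] add [iywtu,lku,jxvpg] -> 9 lines: qluhx zchc rkbr iywtu lku jxvpg qiit mymhb bddlb
Hunk 2: at line 6 remove [qiit] add [vdkdn,kxeei] -> 10 lines: qluhx zchc rkbr iywtu lku jxvpg vdkdn kxeei mymhb bddlb
Hunk 3: at line 2 remove [iywtu,lku] add [aols,sau] -> 10 lines: qluhx zchc rkbr aols sau jxvpg vdkdn kxeei mymhb bddlb
Hunk 4: at line 4 remove [sau,jxvpg] add [dwryt,vxqg] -> 10 lines: qluhx zchc rkbr aols dwryt vxqg vdkdn kxeei mymhb bddlb
Final line 8: kxeei

Answer: kxeei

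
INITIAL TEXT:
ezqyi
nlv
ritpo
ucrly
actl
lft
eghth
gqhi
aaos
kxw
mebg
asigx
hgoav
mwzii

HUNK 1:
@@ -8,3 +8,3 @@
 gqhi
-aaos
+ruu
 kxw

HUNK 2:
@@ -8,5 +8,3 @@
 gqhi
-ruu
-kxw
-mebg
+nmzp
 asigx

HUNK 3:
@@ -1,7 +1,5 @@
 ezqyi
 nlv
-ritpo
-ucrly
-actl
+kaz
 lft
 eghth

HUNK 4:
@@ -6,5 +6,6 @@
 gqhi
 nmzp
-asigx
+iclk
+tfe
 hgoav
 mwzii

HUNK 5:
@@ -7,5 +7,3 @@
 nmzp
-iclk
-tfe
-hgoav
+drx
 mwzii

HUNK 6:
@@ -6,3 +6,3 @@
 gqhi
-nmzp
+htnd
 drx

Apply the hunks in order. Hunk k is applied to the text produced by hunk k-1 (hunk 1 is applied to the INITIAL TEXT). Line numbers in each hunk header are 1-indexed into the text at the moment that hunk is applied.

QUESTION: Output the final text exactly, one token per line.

Answer: ezqyi
nlv
kaz
lft
eghth
gqhi
htnd
drx
mwzii

Derivation:
Hunk 1: at line 8 remove [aaos] add [ruu] -> 14 lines: ezqyi nlv ritpo ucrly actl lft eghth gqhi ruu kxw mebg asigx hgoav mwzii
Hunk 2: at line 8 remove [ruu,kxw,mebg] add [nmzp] -> 12 lines: ezqyi nlv ritpo ucrly actl lft eghth gqhi nmzp asigx hgoav mwzii
Hunk 3: at line 1 remove [ritpo,ucrly,actl] add [kaz] -> 10 lines: ezqyi nlv kaz lft eghth gqhi nmzp asigx hgoav mwzii
Hunk 4: at line 6 remove [asigx] add [iclk,tfe] -> 11 lines: ezqyi nlv kaz lft eghth gqhi nmzp iclk tfe hgoav mwzii
Hunk 5: at line 7 remove [iclk,tfe,hgoav] add [drx] -> 9 lines: ezqyi nlv kaz lft eghth gqhi nmzp drx mwzii
Hunk 6: at line 6 remove [nmzp] add [htnd] -> 9 lines: ezqyi nlv kaz lft eghth gqhi htnd drx mwzii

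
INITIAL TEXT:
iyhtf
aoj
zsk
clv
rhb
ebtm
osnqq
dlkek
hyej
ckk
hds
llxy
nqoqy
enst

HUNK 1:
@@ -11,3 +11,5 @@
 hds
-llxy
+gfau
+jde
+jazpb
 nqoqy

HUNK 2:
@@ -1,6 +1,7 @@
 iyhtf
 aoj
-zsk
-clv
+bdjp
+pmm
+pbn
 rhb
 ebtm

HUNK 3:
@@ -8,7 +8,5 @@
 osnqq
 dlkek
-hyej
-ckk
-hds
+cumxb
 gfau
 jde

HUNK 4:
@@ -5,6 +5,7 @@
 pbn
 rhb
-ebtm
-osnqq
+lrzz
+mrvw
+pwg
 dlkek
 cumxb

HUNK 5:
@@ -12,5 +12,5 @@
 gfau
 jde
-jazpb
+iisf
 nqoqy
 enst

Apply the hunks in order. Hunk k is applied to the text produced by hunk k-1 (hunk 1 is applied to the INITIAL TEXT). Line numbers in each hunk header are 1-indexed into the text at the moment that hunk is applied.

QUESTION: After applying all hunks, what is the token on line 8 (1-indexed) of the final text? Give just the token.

Answer: mrvw

Derivation:
Hunk 1: at line 11 remove [llxy] add [gfau,jde,jazpb] -> 16 lines: iyhtf aoj zsk clv rhb ebtm osnqq dlkek hyej ckk hds gfau jde jazpb nqoqy enst
Hunk 2: at line 1 remove [zsk,clv] add [bdjp,pmm,pbn] -> 17 lines: iyhtf aoj bdjp pmm pbn rhb ebtm osnqq dlkek hyej ckk hds gfau jde jazpb nqoqy enst
Hunk 3: at line 8 remove [hyej,ckk,hds] add [cumxb] -> 15 lines: iyhtf aoj bdjp pmm pbn rhb ebtm osnqq dlkek cumxb gfau jde jazpb nqoqy enst
Hunk 4: at line 5 remove [ebtm,osnqq] add [lrzz,mrvw,pwg] -> 16 lines: iyhtf aoj bdjp pmm pbn rhb lrzz mrvw pwg dlkek cumxb gfau jde jazpb nqoqy enst
Hunk 5: at line 12 remove [jazpb] add [iisf] -> 16 lines: iyhtf aoj bdjp pmm pbn rhb lrzz mrvw pwg dlkek cumxb gfau jde iisf nqoqy enst
Final line 8: mrvw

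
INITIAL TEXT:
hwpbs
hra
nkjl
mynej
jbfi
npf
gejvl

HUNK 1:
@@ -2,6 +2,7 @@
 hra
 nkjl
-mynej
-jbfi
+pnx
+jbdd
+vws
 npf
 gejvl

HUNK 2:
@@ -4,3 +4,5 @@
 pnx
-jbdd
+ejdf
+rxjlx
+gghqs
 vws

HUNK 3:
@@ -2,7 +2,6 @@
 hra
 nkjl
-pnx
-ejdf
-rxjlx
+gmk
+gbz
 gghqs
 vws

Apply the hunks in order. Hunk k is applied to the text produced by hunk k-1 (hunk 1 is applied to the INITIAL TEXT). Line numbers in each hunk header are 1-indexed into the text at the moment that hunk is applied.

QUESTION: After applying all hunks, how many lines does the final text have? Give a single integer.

Answer: 9

Derivation:
Hunk 1: at line 2 remove [mynej,jbfi] add [pnx,jbdd,vws] -> 8 lines: hwpbs hra nkjl pnx jbdd vws npf gejvl
Hunk 2: at line 4 remove [jbdd] add [ejdf,rxjlx,gghqs] -> 10 lines: hwpbs hra nkjl pnx ejdf rxjlx gghqs vws npf gejvl
Hunk 3: at line 2 remove [pnx,ejdf,rxjlx] add [gmk,gbz] -> 9 lines: hwpbs hra nkjl gmk gbz gghqs vws npf gejvl
Final line count: 9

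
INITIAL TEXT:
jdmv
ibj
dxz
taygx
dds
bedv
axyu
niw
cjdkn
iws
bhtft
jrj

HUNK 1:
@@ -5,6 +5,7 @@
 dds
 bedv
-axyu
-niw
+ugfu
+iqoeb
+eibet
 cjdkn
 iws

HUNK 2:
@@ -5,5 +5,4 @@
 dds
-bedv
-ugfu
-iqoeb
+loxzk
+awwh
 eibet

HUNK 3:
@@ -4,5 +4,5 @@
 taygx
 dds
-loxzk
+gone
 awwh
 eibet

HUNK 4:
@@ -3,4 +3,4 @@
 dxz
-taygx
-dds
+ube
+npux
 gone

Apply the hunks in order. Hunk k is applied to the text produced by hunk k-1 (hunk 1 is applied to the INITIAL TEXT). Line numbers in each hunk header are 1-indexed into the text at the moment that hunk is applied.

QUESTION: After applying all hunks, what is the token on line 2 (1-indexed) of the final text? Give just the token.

Hunk 1: at line 5 remove [axyu,niw] add [ugfu,iqoeb,eibet] -> 13 lines: jdmv ibj dxz taygx dds bedv ugfu iqoeb eibet cjdkn iws bhtft jrj
Hunk 2: at line 5 remove [bedv,ugfu,iqoeb] add [loxzk,awwh] -> 12 lines: jdmv ibj dxz taygx dds loxzk awwh eibet cjdkn iws bhtft jrj
Hunk 3: at line 4 remove [loxzk] add [gone] -> 12 lines: jdmv ibj dxz taygx dds gone awwh eibet cjdkn iws bhtft jrj
Hunk 4: at line 3 remove [taygx,dds] add [ube,npux] -> 12 lines: jdmv ibj dxz ube npux gone awwh eibet cjdkn iws bhtft jrj
Final line 2: ibj

Answer: ibj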